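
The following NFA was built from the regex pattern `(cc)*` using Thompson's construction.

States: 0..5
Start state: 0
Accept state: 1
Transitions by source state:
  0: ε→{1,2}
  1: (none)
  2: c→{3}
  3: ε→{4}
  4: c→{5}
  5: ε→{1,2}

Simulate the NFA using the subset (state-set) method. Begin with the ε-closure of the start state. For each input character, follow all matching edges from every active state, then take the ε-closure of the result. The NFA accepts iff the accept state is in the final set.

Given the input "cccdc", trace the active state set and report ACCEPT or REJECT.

Answer: REJECT

Steps:
start: ε-closure({0}) = {0,1,2}
'c' @ 1: {3,4}
'c' @ 2: {1,2,5}  (accept∈set)
'c' @ 3: {3,4}
'd' @ 4: {}  — state set empty
rest 'c' ignored (set empty)
after full input: {}  (accept=1 not in)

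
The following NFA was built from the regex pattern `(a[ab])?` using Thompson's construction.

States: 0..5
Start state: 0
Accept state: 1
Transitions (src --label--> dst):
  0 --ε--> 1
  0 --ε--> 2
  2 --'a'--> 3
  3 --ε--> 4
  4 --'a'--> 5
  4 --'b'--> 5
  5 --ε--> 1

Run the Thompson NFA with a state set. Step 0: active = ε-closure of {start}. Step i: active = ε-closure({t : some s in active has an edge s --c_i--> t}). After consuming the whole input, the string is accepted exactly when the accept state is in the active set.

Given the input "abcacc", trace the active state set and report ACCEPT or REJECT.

initial (ε-close {0}): {0,1,2}
'a' @ 1: {3,4}
'b' @ 2: {1,5}  (accept∈set)
'c' @ 3: {}  — dead — no transitions
rest 'acc' ignored (set empty)
end set {} — state 1 not in

Answer: REJECT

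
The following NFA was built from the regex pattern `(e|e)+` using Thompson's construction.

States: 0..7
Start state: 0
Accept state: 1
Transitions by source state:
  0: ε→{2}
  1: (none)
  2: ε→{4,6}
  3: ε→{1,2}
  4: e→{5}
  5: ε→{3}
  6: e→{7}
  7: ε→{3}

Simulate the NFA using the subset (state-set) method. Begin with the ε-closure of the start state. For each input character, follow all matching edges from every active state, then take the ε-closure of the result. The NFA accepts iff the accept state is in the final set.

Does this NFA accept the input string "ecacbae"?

S₀ = ε-closure({0}) = {0,2,4,6}
'e' @ 1: {1,2,3,4,5,6,7}  [accepting]
'c' @ 2: {}  — state set empty
rest 'acbae' ignored (set empty)
end set {} — state 1 not in

Answer: REJECT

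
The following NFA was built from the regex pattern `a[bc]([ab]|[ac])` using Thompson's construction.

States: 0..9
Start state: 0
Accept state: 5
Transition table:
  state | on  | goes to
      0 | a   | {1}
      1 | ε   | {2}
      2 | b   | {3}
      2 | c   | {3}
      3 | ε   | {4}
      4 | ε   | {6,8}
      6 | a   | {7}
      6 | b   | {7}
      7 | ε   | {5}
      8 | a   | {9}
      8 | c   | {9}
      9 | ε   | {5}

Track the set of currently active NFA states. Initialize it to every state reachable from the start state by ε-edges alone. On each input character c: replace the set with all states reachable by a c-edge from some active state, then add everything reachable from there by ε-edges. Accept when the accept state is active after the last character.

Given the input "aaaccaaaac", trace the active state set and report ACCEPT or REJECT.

S₀ = ε-closure({0}) = {0}
'a' @ 1: {1,2}
'a' @ 2: {}  — no active states
rest 'accaaaac' ignored (set empty)
end set {} — state 5 not in

Answer: REJECT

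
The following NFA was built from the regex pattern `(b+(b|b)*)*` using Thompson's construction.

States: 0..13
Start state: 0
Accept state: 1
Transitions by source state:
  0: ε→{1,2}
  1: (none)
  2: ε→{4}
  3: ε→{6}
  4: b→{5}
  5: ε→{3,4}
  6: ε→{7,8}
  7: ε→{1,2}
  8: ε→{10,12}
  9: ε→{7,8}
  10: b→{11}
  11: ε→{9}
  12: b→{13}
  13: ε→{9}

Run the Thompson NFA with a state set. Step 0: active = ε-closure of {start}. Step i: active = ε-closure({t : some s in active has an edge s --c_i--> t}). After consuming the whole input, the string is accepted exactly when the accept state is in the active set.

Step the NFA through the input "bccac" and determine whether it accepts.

start: ε-closure({0}) = {0,1,2,4}
'b' @ 1: {1,2,3,4,5,6,7,8,10,12}  (accept∈set)
'c' @ 2: {}  — no active states
rest 'cac' ignored (set empty)
after full input: {}  (accept=1 not in)

Answer: REJECT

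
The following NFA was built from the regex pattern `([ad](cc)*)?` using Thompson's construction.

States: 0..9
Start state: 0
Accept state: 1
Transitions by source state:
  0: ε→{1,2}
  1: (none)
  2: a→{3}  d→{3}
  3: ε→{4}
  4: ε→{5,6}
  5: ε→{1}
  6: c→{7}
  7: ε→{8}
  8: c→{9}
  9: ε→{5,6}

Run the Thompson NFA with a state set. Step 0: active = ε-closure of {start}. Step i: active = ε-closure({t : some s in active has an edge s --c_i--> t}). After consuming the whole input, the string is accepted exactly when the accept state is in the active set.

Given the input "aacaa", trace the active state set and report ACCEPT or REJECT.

Answer: REJECT

Steps:
initial (ε-close {0}): {0,1,2}
'a' @ 1: {1,3,4,5,6}  ✓accept
'a' @ 2: {}  — no active states
rest 'caa' ignored (set empty)
after full input: {}  (accept=1 not in)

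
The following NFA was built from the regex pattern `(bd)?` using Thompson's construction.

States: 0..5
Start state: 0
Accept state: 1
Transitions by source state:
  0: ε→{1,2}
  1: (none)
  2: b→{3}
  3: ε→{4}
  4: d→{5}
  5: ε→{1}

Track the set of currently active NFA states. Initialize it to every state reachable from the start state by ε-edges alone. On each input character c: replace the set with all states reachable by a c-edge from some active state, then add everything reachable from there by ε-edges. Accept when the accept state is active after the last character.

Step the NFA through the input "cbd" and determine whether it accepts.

S₀ = ε-closure({0}) = {0,1,2}
'c' @ 1: {}  — state set empty
rest 'bd' ignored (set empty)
final: {}; accept 1 not in set

Answer: REJECT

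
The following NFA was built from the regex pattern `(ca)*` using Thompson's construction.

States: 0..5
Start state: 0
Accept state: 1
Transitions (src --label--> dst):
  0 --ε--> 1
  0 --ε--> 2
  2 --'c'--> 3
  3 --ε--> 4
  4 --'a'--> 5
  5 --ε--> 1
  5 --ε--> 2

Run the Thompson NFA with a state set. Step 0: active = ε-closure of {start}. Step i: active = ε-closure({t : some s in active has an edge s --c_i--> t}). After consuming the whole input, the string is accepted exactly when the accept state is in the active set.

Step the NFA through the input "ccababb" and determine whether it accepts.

Answer: REJECT

Steps:
initial (ε-close {0}): {0,1,2}
'c' @ 1: {3,4}
'c' @ 2: {}  — dead — no transitions
rest 'ababb' ignored (set empty)
final: {}; accept 1 not in set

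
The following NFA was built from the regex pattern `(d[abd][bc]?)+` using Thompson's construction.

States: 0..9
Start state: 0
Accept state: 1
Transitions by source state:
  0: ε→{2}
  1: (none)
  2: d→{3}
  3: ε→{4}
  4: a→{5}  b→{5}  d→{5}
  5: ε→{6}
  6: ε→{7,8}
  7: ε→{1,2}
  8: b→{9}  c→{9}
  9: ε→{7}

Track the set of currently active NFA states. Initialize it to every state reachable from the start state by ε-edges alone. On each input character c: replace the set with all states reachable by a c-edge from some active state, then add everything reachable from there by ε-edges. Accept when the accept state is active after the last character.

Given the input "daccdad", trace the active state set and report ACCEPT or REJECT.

Answer: REJECT

Derivation:
S₀ = ε-closure({0}) = {0,2}
'd' @ 1: {3,4}
'a' @ 2: {1,2,5,6,7,8}  ✓accept
'c' @ 3: {1,2,7,9}  ✓accept
'c' @ 4: {}  — dead — no transitions
rest 'dad' ignored (set empty)
after full input: {}  (accept=1 not in)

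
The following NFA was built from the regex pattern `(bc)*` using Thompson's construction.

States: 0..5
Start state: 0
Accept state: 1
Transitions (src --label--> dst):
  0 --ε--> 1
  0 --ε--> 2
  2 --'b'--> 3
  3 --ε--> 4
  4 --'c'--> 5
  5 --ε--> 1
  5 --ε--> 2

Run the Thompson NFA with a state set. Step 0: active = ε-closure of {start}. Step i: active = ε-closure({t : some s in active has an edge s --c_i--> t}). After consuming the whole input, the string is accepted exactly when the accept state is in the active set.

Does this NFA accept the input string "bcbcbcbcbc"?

Answer: ACCEPT

Trace:
start: ε-closure({0}) = {0,1,2}
'b' @ 1: {3,4}
'c' @ 2: {1,2,5}  (accept∈set)
'b' @ 3: {3,4}
'c' @ 4: {1,2,5}  (accept∈set)
'b' @ 5: {3,4}
'c' @ 6: {1,2,5}  (accept∈set)
'b' @ 7: {3,4}
'c' @ 8: {1,2,5}  (accept∈set)
'b' @ 9: {3,4}
'c' @ 10: {1,2,5}  (accept∈set)
final: {1,2,5}; accept 1 in set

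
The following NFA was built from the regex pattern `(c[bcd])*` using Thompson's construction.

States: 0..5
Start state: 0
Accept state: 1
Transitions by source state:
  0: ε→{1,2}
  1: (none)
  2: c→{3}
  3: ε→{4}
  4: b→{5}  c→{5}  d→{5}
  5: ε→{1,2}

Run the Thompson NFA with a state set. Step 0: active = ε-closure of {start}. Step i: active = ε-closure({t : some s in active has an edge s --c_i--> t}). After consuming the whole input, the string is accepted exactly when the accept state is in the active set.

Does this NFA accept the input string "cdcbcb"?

S₀ = ε-closure({0}) = {0,1,2}
'c' @ 1: {3,4}
'd' @ 2: {1,2,5}  ✓accept
'c' @ 3: {3,4}
'b' @ 4: {1,2,5}  ✓accept
'c' @ 5: {3,4}
'b' @ 6: {1,2,5}  ✓accept
end set {1,2,5} — state 1 in

Answer: ACCEPT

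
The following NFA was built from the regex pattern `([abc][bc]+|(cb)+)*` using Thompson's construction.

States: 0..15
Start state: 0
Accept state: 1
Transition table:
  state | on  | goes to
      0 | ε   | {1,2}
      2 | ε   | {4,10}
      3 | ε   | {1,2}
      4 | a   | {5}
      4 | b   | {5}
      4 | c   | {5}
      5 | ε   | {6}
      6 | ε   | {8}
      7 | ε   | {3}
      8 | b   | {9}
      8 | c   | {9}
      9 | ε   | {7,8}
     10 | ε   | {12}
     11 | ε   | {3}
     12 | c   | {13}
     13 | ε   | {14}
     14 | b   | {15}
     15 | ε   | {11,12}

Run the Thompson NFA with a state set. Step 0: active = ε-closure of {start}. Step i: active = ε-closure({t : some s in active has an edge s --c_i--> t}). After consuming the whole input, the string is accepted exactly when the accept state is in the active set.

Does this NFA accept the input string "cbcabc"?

Answer: ACCEPT

Steps:
initial (ε-close {0}): {0,1,2,4,10,12}
'c' @ 1: {5,6,8,13,14}
'b' @ 2: {1,2,3,4,7,8,9,10,11,12,15}  [accepting]
'c' @ 3: {1,2,3,4,5,6,7,8,9,10,12,13,14}  [accepting]
'a' @ 4: {5,6,8}
'b' @ 5: {1,2,3,4,7,8,9,10,12}  [accepting]
'c' @ 6: {1,2,3,4,5,6,7,8,9,10,12,13,14}  [accepting]
after full input: {1,2,3,4,5,6,7,8,9,10,12,13,14}  (accept=1 in)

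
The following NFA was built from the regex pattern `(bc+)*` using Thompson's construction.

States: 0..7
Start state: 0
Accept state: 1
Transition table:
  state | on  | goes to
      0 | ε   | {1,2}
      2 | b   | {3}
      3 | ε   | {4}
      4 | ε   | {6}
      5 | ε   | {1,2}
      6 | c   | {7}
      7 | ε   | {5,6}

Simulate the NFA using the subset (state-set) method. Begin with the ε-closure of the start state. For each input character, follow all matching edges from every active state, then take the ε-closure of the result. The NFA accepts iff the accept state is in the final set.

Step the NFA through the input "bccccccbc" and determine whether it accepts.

S₀ = ε-closure({0}) = {0,1,2}
'b' @ 1: {3,4,6}
'c' @ 2: {1,2,5,6,7}  [accepting]
'c' @ 3: {1,2,5,6,7}  [accepting]
'c' @ 4: {1,2,5,6,7}  [accepting]
'c' @ 5: {1,2,5,6,7}  [accepting]
'c' @ 6: {1,2,5,6,7}  [accepting]
'c' @ 7: {1,2,5,6,7}  [accepting]
'b' @ 8: {3,4,6}
'c' @ 9: {1,2,5,6,7}  [accepting]
after full input: {1,2,5,6,7}  (accept=1 in)

Answer: ACCEPT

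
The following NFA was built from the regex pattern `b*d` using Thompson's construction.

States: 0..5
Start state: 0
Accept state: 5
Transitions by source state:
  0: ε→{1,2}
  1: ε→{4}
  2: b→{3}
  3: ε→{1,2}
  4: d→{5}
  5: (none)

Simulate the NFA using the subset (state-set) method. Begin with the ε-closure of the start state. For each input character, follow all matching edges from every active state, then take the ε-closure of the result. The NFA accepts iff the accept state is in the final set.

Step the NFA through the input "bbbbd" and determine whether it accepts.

Answer: ACCEPT

Trace:
S₀ = ε-closure({0}) = {0,1,2,4}
'b' @ 1: {1,2,3,4}
'b' @ 2: {1,2,3,4}
'b' @ 3: {1,2,3,4}
'b' @ 4: {1,2,3,4}
'd' @ 5: {5}  (accept∈set)
after full input: {5}  (accept=5 in)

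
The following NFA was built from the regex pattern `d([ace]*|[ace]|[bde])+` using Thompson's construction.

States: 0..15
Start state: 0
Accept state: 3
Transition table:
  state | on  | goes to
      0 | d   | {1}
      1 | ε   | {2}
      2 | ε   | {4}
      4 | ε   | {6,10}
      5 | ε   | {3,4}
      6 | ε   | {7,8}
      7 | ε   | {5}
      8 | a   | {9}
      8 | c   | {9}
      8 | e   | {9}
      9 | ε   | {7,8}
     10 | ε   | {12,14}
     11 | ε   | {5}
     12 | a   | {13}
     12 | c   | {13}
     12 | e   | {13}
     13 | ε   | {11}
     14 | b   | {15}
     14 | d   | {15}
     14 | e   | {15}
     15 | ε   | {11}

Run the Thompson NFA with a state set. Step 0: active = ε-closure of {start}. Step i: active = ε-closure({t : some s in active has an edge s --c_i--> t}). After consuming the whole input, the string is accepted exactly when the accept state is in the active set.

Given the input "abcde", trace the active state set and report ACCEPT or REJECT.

Answer: REJECT

Steps:
S₀ = ε-closure({0}) = {0}
'a' @ 1: {}  — dead — no transitions
rest 'bcde' ignored (set empty)
end set {} — state 3 not in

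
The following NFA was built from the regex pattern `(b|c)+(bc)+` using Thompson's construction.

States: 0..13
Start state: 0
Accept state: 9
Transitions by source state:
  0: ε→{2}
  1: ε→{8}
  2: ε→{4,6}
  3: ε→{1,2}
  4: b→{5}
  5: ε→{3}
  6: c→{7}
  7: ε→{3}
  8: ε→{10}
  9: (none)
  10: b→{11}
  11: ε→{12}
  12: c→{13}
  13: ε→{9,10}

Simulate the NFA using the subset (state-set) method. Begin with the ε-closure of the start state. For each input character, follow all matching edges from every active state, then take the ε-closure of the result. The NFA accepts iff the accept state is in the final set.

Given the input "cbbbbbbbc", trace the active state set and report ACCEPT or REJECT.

Answer: ACCEPT

Steps:
initial (ε-close {0}): {0,2,4,6}
'c' @ 1: {1,2,3,4,6,7,8,10}
'b' @ 2: {1,2,3,4,5,6,8,10,11,12}
'b' @ 3: {1,2,3,4,5,6,8,10,11,12}
'b' @ 4: {1,2,3,4,5,6,8,10,11,12}
'b' @ 5: {1,2,3,4,5,6,8,10,11,12}
'b' @ 6: {1,2,3,4,5,6,8,10,11,12}
'b' @ 7: {1,2,3,4,5,6,8,10,11,12}
'b' @ 8: {1,2,3,4,5,6,8,10,11,12}
'c' @ 9: {1,2,3,4,6,7,8,9,10,13}  [accepting]
end set {1,2,3,4,6,7,8,9,10,13} — state 9 in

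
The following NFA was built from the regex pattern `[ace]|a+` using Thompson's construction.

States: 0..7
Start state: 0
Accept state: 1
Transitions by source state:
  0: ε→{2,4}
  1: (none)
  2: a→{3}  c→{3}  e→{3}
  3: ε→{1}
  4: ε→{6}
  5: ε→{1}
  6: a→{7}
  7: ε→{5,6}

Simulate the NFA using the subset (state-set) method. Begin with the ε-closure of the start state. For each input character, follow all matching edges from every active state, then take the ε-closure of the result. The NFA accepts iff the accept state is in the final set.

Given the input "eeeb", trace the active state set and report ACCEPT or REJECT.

Answer: REJECT

Trace:
start: ε-closure({0}) = {0,2,4,6}
'e' @ 1: {1,3}  [accepting]
'e' @ 2: {}  — state set empty
rest 'eb' ignored (set empty)
after full input: {}  (accept=1 not in)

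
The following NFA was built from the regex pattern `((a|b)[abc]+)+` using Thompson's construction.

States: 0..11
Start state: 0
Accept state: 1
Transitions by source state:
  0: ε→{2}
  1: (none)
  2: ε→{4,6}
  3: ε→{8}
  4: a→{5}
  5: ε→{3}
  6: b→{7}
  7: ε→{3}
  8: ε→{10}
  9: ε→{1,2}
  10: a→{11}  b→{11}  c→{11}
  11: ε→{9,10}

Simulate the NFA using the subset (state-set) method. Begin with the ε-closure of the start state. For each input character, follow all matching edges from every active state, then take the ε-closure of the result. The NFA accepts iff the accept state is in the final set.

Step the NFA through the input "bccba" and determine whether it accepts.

Answer: ACCEPT

Steps:
start: ε-closure({0}) = {0,2,4,6}
'b' @ 1: {3,7,8,10}
'c' @ 2: {1,2,4,6,9,10,11}  [accepting]
'c' @ 3: {1,2,4,6,9,10,11}  [accepting]
'b' @ 4: {1,2,3,4,6,7,8,9,10,11}  [accepting]
'a' @ 5: {1,2,3,4,5,6,8,9,10,11}  [accepting]
after full input: {1,2,3,4,5,6,8,9,10,11}  (accept=1 in)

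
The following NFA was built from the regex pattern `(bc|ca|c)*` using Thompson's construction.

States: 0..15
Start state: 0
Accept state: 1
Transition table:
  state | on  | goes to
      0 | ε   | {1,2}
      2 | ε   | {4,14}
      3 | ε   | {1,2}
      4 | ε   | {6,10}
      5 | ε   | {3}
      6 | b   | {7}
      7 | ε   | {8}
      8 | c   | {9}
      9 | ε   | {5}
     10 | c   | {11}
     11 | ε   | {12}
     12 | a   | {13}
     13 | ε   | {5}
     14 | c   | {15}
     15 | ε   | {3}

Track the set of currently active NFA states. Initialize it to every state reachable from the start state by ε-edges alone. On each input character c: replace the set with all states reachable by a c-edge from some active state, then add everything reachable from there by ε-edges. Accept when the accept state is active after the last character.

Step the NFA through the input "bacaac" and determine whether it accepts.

Answer: REJECT

Trace:
initial (ε-close {0}): {0,1,2,4,6,10,14}
'b' @ 1: {7,8}
'a' @ 2: {}  — no active states
rest 'caac' ignored (set empty)
after full input: {}  (accept=1 not in)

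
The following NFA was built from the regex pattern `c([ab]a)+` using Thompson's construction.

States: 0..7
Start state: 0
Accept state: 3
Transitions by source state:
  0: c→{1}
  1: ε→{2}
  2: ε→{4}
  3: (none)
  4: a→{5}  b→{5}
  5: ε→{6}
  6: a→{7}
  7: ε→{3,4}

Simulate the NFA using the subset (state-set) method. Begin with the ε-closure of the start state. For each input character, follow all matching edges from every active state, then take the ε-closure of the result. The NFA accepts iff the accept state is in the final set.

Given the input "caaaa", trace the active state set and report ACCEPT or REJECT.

S₀ = ε-closure({0}) = {0}
'c' @ 1: {1,2,4}
'a' @ 2: {5,6}
'a' @ 3: {3,4,7}  (accept∈set)
'a' @ 4: {5,6}
'a' @ 5: {3,4,7}  (accept∈set)
after full input: {3,4,7}  (accept=3 in)

Answer: ACCEPT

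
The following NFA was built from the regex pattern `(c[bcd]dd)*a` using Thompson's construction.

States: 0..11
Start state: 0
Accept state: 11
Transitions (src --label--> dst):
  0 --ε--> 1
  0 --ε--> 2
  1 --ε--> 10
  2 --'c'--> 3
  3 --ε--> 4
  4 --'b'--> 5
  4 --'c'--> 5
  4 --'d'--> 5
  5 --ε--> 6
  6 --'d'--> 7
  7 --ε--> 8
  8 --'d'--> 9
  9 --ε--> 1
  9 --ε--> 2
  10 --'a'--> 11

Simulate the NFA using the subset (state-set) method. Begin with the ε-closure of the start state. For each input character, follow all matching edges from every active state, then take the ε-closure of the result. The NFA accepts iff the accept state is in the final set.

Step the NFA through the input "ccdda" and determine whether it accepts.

start: ε-closure({0}) = {0,1,2,10}
'c' @ 1: {3,4}
'c' @ 2: {5,6}
'd' @ 3: {7,8}
'd' @ 4: {1,2,9,10}
'a' @ 5: {11}  [accepting]
after full input: {11}  (accept=11 in)

Answer: ACCEPT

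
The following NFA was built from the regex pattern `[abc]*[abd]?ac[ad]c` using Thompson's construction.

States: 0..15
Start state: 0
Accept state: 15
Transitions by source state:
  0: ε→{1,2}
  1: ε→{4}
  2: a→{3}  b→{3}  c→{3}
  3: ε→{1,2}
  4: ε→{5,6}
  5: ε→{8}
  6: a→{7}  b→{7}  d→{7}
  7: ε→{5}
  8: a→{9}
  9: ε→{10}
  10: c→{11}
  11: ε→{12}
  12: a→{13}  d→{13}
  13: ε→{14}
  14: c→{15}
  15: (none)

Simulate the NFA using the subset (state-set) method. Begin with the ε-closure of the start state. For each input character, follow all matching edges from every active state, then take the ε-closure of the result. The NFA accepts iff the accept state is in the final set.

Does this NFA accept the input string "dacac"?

start: ε-closure({0}) = {0,1,2,4,5,6,8}
'd' @ 1: {5,7,8}
'a' @ 2: {9,10}
'c' @ 3: {11,12}
'a' @ 4: {13,14}
'c' @ 5: {15}  ✓accept
final: {15}; accept 15 in set

Answer: ACCEPT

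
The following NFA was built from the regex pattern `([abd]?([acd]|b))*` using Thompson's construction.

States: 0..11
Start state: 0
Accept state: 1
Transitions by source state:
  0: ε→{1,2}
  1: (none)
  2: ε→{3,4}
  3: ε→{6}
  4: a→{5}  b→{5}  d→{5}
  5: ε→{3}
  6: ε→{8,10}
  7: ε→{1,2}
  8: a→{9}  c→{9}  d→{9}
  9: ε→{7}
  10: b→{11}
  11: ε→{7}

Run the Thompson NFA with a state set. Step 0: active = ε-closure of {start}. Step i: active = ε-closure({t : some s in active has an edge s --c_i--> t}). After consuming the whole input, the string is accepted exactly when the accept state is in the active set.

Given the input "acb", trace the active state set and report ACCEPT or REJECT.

Answer: ACCEPT

Derivation:
start: ε-closure({0}) = {0,1,2,3,4,6,8,10}
'a' @ 1: {1,2,3,4,5,6,7,8,9,10}  (accept∈set)
'c' @ 2: {1,2,3,4,6,7,8,9,10}  (accept∈set)
'b' @ 3: {1,2,3,4,5,6,7,8,10,11}  (accept∈set)
end set {1,2,3,4,5,6,7,8,10,11} — state 1 in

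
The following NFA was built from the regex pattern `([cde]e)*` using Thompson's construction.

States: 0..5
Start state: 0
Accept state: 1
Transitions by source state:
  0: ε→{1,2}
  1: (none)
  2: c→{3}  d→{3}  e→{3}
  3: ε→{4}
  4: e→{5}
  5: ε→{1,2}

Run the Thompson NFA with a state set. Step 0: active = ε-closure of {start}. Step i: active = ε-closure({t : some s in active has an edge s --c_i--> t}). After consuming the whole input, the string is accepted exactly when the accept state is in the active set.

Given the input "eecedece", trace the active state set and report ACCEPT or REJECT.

initial (ε-close {0}): {0,1,2}
'e' @ 1: {3,4}
'e' @ 2: {1,2,5}  (accept∈set)
'c' @ 3: {3,4}
'e' @ 4: {1,2,5}  (accept∈set)
'd' @ 5: {3,4}
'e' @ 6: {1,2,5}  (accept∈set)
'c' @ 7: {3,4}
'e' @ 8: {1,2,5}  (accept∈set)
after full input: {1,2,5}  (accept=1 in)

Answer: ACCEPT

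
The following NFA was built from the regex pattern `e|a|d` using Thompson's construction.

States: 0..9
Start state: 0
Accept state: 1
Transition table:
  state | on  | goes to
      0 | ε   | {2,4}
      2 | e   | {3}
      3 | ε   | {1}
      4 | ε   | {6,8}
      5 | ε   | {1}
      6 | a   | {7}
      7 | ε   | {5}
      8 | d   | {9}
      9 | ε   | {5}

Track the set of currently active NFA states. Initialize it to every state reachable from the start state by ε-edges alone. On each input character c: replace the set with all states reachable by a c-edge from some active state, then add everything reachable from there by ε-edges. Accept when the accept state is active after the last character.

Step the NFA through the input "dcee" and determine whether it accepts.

S₀ = ε-closure({0}) = {0,2,4,6,8}
'd' @ 1: {1,5,9}  (accept∈set)
'c' @ 2: {}  — dead — no transitions
rest 'ee' ignored (set empty)
final: {}; accept 1 not in set

Answer: REJECT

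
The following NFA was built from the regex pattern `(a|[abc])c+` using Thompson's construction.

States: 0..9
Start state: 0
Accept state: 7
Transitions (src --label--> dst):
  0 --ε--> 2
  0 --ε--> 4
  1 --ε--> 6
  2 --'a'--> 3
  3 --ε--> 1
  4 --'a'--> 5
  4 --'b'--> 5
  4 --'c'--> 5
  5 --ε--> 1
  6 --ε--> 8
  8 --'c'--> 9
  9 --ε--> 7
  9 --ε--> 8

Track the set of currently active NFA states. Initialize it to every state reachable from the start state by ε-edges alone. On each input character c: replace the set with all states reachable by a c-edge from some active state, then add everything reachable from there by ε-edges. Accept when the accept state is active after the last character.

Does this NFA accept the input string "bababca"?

start: ε-closure({0}) = {0,2,4}
'b' @ 1: {1,5,6,8}
'a' @ 2: {}  — no active states
rest 'babca' ignored (set empty)
end set {} — state 7 not in

Answer: REJECT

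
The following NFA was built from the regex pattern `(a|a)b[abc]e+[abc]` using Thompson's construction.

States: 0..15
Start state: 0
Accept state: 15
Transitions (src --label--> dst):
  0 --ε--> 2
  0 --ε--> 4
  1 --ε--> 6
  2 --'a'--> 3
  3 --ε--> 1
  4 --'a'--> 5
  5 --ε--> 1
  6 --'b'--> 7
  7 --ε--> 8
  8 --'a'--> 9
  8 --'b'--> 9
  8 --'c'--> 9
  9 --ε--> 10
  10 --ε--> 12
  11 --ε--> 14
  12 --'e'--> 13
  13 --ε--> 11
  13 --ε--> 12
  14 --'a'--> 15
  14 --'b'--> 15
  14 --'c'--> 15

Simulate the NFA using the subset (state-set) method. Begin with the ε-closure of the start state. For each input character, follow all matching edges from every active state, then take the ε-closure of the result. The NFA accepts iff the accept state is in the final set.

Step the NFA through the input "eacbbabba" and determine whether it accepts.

Answer: REJECT

Steps:
initial (ε-close {0}): {0,2,4}
'e' @ 1: {}  — dead — no transitions
rest 'acbbabba' ignored (set empty)
end set {} — state 15 not in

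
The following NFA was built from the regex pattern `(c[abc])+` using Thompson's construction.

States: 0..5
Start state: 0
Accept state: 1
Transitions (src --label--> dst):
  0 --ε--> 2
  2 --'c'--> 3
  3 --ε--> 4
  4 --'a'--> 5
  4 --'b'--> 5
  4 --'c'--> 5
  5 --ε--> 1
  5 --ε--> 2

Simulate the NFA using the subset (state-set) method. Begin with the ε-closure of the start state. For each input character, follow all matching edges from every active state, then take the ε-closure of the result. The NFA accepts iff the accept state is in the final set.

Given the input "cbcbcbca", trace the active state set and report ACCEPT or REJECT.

Answer: ACCEPT

Derivation:
S₀ = ε-closure({0}) = {0,2}
'c' @ 1: {3,4}
'b' @ 2: {1,2,5}  ✓accept
'c' @ 3: {3,4}
'b' @ 4: {1,2,5}  ✓accept
'c' @ 5: {3,4}
'b' @ 6: {1,2,5}  ✓accept
'c' @ 7: {3,4}
'a' @ 8: {1,2,5}  ✓accept
final: {1,2,5}; accept 1 in set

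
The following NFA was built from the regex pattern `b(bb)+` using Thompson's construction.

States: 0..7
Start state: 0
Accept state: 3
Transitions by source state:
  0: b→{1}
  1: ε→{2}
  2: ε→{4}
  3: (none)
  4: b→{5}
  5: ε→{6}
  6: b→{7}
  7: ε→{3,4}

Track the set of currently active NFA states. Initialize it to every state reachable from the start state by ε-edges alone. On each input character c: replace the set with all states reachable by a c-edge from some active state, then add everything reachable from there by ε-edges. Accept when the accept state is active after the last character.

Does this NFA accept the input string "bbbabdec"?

initial (ε-close {0}): {0}
'b' @ 1: {1,2,4}
'b' @ 2: {5,6}
'b' @ 3: {3,4,7}  ✓accept
'a' @ 4: {}  — no active states
rest 'bdec' ignored (set empty)
end set {} — state 3 not in

Answer: REJECT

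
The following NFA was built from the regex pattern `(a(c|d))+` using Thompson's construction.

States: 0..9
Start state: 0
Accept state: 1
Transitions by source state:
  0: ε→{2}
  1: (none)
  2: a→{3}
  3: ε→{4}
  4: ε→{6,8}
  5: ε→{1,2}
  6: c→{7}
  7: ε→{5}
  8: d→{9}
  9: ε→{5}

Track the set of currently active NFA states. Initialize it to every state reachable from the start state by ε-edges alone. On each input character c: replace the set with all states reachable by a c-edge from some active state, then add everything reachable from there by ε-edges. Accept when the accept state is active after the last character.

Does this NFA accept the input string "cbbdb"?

Answer: REJECT

Steps:
initial (ε-close {0}): {0,2}
'c' @ 1: {}  — no active states
rest 'bbdb' ignored (set empty)
final: {}; accept 1 not in set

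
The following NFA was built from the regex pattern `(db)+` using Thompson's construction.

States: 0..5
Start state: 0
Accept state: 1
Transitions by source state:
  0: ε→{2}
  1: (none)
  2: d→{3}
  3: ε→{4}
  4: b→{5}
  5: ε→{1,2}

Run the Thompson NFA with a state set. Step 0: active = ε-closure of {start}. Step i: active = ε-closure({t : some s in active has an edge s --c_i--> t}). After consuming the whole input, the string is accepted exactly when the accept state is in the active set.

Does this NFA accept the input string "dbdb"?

Answer: ACCEPT

Steps:
start: ε-closure({0}) = {0,2}
'd' @ 1: {3,4}
'b' @ 2: {1,2,5}  ✓accept
'd' @ 3: {3,4}
'b' @ 4: {1,2,5}  ✓accept
end set {1,2,5} — state 1 in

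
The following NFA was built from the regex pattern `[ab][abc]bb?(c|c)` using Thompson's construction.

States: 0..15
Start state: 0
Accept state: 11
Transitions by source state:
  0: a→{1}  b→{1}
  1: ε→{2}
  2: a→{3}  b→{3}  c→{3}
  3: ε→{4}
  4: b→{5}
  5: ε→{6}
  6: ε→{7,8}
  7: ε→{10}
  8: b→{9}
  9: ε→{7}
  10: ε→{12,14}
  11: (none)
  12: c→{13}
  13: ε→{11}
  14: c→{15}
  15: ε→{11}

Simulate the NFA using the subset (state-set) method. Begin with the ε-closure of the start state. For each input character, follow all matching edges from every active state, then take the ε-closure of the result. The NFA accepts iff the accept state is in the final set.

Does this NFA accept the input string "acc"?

initial (ε-close {0}): {0}
'a' @ 1: {1,2}
'c' @ 2: {3,4}
'c' @ 3: {}  — no active states
final: {}; accept 11 not in set

Answer: REJECT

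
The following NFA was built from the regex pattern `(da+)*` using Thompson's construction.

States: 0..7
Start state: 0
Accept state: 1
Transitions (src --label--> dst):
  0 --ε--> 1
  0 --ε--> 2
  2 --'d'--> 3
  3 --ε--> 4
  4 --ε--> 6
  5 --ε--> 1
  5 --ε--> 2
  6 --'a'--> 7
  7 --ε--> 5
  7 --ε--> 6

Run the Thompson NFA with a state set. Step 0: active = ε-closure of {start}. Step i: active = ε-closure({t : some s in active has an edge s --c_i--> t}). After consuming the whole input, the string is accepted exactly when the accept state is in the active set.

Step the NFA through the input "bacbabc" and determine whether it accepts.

Answer: REJECT

Derivation:
initial (ε-close {0}): {0,1,2}
'b' @ 1: {}  — state set empty
rest 'acbabc' ignored (set empty)
end set {} — state 1 not in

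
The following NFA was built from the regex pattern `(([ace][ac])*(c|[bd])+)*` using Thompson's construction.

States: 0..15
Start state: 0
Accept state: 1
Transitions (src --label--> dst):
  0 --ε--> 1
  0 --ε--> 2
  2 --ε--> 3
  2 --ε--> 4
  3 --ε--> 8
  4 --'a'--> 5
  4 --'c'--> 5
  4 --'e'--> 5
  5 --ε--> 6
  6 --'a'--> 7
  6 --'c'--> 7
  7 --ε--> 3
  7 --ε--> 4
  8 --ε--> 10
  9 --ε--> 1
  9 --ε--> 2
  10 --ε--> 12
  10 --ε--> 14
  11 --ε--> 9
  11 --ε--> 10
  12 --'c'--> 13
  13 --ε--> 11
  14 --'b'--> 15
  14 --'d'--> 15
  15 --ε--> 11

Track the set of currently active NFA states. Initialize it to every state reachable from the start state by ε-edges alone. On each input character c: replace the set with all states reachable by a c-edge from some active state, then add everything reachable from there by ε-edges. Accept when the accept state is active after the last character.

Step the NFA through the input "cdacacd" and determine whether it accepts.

Answer: ACCEPT

Steps:
initial (ε-close {0}): {0,1,2,3,4,8,10,12,14}
'c' @ 1: {1,2,3,4,5,6,8,9,10,11,12,13,14}  (accept∈set)
'd' @ 2: {1,2,3,4,8,9,10,11,12,14,15}  (accept∈set)
'a' @ 3: {5,6}
'c' @ 4: {3,4,7,8,10,12,14}
'a' @ 5: {5,6}
'c' @ 6: {3,4,7,8,10,12,14}
'd' @ 7: {1,2,3,4,8,9,10,11,12,14,15}  (accept∈set)
after full input: {1,2,3,4,8,9,10,11,12,14,15}  (accept=1 in)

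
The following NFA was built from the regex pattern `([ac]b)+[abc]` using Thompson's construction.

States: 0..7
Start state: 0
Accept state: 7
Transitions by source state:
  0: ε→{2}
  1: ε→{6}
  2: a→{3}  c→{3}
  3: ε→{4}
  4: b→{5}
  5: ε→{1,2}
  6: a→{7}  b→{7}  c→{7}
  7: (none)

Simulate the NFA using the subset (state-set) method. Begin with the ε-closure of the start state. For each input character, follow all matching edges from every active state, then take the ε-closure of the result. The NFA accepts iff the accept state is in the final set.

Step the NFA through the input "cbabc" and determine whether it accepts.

Answer: ACCEPT

Derivation:
S₀ = ε-closure({0}) = {0,2}
'c' @ 1: {3,4}
'b' @ 2: {1,2,5,6}
'a' @ 3: {3,4,7}  (accept∈set)
'b' @ 4: {1,2,5,6}
'c' @ 5: {3,4,7}  (accept∈set)
end set {3,4,7} — state 7 in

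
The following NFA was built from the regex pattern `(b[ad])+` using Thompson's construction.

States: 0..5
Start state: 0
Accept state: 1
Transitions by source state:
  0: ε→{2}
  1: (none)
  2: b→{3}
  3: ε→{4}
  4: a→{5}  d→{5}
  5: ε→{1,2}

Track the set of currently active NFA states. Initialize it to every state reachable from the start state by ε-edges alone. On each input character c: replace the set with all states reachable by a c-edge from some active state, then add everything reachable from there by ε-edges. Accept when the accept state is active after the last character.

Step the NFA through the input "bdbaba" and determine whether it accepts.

start: ε-closure({0}) = {0,2}
'b' @ 1: {3,4}
'd' @ 2: {1,2,5}  ✓accept
'b' @ 3: {3,4}
'a' @ 4: {1,2,5}  ✓accept
'b' @ 5: {3,4}
'a' @ 6: {1,2,5}  ✓accept
final: {1,2,5}; accept 1 in set

Answer: ACCEPT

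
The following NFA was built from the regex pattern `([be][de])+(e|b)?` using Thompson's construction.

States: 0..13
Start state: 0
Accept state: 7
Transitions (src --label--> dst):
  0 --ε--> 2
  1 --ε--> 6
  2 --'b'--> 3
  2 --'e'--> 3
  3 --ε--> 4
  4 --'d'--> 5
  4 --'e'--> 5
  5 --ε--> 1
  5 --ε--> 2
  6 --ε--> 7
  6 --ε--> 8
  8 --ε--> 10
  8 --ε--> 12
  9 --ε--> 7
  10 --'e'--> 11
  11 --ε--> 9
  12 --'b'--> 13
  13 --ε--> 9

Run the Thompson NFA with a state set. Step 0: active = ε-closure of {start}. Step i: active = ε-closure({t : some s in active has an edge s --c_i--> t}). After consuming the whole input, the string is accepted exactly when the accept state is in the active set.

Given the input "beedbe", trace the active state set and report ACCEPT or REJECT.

Answer: ACCEPT

Trace:
initial (ε-close {0}): {0,2}
'b' @ 1: {3,4}
'e' @ 2: {1,2,5,6,7,8,10,12}  [accepting]
'e' @ 3: {3,4,7,9,11}  [accepting]
'd' @ 4: {1,2,5,6,7,8,10,12}  [accepting]
'b' @ 5: {3,4,7,9,13}  [accepting]
'e' @ 6: {1,2,5,6,7,8,10,12}  [accepting]
after full input: {1,2,5,6,7,8,10,12}  (accept=7 in)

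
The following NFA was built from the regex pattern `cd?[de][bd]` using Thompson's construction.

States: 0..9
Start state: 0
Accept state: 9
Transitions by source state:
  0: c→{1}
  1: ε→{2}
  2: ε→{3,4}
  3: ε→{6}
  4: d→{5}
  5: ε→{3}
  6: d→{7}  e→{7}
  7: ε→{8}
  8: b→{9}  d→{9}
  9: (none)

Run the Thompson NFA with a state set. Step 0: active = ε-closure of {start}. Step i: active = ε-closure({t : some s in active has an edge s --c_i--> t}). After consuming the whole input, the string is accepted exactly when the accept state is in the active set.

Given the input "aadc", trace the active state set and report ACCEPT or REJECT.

S₀ = ε-closure({0}) = {0}
'a' @ 1: {}  — dead — no transitions
rest 'adc' ignored (set empty)
end set {} — state 9 not in

Answer: REJECT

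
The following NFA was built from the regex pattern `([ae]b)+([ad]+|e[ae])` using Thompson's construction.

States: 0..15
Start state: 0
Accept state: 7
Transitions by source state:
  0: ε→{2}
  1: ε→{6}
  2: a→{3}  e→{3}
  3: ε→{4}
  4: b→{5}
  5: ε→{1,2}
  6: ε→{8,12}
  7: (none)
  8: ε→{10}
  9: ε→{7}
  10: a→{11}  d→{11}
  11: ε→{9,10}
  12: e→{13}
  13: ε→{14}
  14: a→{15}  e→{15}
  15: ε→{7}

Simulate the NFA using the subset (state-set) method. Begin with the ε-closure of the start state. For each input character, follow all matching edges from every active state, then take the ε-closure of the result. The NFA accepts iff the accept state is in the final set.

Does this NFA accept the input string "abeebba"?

Answer: REJECT

Trace:
S₀ = ε-closure({0}) = {0,2}
'a' @ 1: {3,4}
'b' @ 2: {1,2,5,6,8,10,12}
'e' @ 3: {3,4,13,14}
'e' @ 4: {7,15}  ✓accept
'b' @ 5: {}  — no active states
rest 'ba' ignored (set empty)
final: {}; accept 7 not in set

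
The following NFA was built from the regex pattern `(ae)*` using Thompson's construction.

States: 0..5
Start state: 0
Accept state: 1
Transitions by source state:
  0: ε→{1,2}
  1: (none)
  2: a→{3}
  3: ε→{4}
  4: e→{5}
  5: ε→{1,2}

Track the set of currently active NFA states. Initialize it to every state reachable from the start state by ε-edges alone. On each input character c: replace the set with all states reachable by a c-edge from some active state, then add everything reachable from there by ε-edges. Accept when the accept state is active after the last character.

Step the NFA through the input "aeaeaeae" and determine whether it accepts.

S₀ = ε-closure({0}) = {0,1,2}
'a' @ 1: {3,4}
'e' @ 2: {1,2,5}  [accepting]
'a' @ 3: {3,4}
'e' @ 4: {1,2,5}  [accepting]
'a' @ 5: {3,4}
'e' @ 6: {1,2,5}  [accepting]
'a' @ 7: {3,4}
'e' @ 8: {1,2,5}  [accepting]
final: {1,2,5}; accept 1 in set

Answer: ACCEPT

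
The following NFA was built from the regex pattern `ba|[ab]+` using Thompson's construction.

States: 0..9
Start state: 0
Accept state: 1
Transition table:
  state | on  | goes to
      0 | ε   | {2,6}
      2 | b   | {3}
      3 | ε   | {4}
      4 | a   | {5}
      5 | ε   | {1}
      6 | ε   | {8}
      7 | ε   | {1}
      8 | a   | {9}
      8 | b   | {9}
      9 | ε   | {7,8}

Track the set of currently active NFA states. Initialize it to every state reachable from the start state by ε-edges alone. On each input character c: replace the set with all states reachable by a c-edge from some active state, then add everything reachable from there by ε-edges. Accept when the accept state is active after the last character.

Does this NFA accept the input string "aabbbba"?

start: ε-closure({0}) = {0,2,6,8}
'a' @ 1: {1,7,8,9}  ✓accept
'a' @ 2: {1,7,8,9}  ✓accept
'b' @ 3: {1,7,8,9}  ✓accept
'b' @ 4: {1,7,8,9}  ✓accept
'b' @ 5: {1,7,8,9}  ✓accept
'b' @ 6: {1,7,8,9}  ✓accept
'a' @ 7: {1,7,8,9}  ✓accept
end set {1,7,8,9} — state 1 in

Answer: ACCEPT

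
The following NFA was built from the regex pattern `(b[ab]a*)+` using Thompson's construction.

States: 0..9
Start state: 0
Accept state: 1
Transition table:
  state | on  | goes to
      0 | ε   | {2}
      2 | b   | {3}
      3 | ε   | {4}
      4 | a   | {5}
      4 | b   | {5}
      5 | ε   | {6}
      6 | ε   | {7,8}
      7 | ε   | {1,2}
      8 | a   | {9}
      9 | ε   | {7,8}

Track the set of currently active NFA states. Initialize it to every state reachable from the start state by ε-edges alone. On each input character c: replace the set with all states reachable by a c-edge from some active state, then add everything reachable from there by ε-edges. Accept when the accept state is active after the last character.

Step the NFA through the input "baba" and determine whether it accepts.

start: ε-closure({0}) = {0,2}
'b' @ 1: {3,4}
'a' @ 2: {1,2,5,6,7,8}  ✓accept
'b' @ 3: {3,4}
'a' @ 4: {1,2,5,6,7,8}  ✓accept
end set {1,2,5,6,7,8} — state 1 in

Answer: ACCEPT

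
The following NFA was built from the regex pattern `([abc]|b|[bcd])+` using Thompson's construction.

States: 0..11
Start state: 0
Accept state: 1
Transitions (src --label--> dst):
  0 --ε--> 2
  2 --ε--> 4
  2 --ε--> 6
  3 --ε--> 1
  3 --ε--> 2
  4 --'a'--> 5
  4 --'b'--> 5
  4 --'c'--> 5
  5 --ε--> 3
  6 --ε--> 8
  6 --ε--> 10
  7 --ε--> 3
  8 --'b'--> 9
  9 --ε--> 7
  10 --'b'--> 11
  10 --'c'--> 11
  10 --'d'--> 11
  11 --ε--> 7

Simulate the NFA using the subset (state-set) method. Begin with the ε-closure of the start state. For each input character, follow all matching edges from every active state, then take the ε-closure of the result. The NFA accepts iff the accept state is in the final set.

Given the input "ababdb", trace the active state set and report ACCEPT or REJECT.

Answer: ACCEPT

Trace:
start: ε-closure({0}) = {0,2,4,6,8,10}
'a' @ 1: {1,2,3,4,5,6,8,10}  ✓accept
'b' @ 2: {1,2,3,4,5,6,7,8,9,10,11}  ✓accept
'a' @ 3: {1,2,3,4,5,6,8,10}  ✓accept
'b' @ 4: {1,2,3,4,5,6,7,8,9,10,11}  ✓accept
'd' @ 5: {1,2,3,4,6,7,8,10,11}  ✓accept
'b' @ 6: {1,2,3,4,5,6,7,8,9,10,11}  ✓accept
after full input: {1,2,3,4,5,6,7,8,9,10,11}  (accept=1 in)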